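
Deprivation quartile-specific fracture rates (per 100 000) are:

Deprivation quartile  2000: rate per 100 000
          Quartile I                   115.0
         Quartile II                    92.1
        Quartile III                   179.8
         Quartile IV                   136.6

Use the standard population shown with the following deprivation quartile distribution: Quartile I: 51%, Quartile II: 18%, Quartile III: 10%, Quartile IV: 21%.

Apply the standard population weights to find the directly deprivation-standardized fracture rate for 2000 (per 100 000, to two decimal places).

121.89

Standard weights: 0.51, 0.18, 0.10, 0.21.
Standardized rate: 0.5100×115.0 + 0.1800×92.1 + 0.1000×179.8 + 0.2100×136.6 = 121.8940 per 100 000.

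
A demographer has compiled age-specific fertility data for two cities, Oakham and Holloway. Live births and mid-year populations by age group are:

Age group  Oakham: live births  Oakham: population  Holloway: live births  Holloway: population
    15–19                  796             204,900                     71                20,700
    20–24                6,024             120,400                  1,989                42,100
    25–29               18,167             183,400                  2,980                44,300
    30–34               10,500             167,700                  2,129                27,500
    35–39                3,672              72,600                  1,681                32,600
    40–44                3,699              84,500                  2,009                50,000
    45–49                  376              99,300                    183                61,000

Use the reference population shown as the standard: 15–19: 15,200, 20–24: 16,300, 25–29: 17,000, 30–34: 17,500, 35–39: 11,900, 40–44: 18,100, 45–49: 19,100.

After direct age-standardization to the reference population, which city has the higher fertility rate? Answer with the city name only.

Age-specific rates per 1,000 for Oakham: 3.885, 50.033, 99.057, 62.612, 50.579, 43.775, 3.787.
For Holloway: 3.430, 47.245, 67.269, 77.418, 51.564, 40.180, 3.000.
Standard total = 115,100; weights = 0.1321, 0.1416, 0.1477, 0.1520, 0.1034, 0.1573, 0.1659.
Oakham: 0.1321×3.885 + 0.1416×50.033 + 0.1477×99.057 + 0.1520×62.612 + 0.1034×50.579 + 0.1573×43.775 + 0.1659×3.787 = 44.4900 per 1,000.
Holloway: 0.1321×3.430 + 0.1416×47.245 + 0.1477×67.269 + 0.1520×77.418 + 0.1034×51.564 + 0.1573×40.180 + 0.1659×3.000 = 40.9972 per 1,000.

Oakham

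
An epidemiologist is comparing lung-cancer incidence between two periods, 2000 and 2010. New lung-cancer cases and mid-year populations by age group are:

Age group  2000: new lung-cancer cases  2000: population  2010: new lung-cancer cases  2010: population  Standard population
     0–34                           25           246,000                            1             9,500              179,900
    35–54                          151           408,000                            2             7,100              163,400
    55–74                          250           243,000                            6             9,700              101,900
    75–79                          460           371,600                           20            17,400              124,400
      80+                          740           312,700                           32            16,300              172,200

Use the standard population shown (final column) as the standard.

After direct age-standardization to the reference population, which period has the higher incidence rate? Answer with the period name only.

2000

Age-specific rates per 100,000 for 2000: 10.16, 37.01, 102.88, 123.79, 236.65.
For 2010: 10.53, 28.17, 61.86, 114.94, 196.32.
Standard total = 741,800; weights = 0.2425, 0.2203, 0.1374, 0.1677, 0.2321.
2000: 0.2425×10.16 + 0.2203×37.01 + 0.1374×102.88 + 0.1677×123.79 + 0.2321×236.65 = 100.4441 per 100,000.
2010: 0.2425×10.53 + 0.2203×28.17 + 0.1374×61.86 + 0.1677×114.94 + 0.2321×196.32 = 82.1038 per 100,000.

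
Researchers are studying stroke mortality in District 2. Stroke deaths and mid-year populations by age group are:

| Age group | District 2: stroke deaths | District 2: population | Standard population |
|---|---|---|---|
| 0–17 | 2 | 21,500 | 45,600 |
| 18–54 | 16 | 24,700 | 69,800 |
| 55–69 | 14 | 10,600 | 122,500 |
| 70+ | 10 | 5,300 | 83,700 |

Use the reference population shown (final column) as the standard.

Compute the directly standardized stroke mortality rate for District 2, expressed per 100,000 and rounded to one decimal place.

Age-specific rates per 100,000 for District 2: 9.30, 64.78, 132.08, 188.68.
Standard total = 321,600; weights = 0.1418, 0.2170, 0.3809, 0.2603.
Standardized rate: 0.1418×9.30 + 0.2170×64.78 + 0.3809×132.08 + 0.2603×188.68 = 114.7927 per 100,000.

114.8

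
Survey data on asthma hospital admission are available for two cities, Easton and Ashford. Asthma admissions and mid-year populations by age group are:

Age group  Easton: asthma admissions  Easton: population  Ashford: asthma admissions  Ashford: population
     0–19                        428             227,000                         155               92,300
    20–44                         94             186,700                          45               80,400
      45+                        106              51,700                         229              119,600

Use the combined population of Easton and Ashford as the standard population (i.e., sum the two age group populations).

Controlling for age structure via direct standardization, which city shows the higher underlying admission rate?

Age-specific rates per 10,000 for Easton: 18.85, 5.03, 20.50.
For Ashford: 16.79, 5.60, 19.15.
Combined standard total = 757,700; weights = 0.4214, 0.3525, 0.2261.
Easton: 0.4214×18.85 + 0.3525×5.03 + 0.2261×20.50 = 14.3556 per 10,000.
Ashford: 0.4214×16.79 + 0.3525×5.60 + 0.2261×19.15 = 13.3785 per 10,000.
The crude rates (13.49 vs 14.68) would put Ashford higher, but that reflects its age composition; once standardized to a common age structure, Easton has the higher underlying rate.

Easton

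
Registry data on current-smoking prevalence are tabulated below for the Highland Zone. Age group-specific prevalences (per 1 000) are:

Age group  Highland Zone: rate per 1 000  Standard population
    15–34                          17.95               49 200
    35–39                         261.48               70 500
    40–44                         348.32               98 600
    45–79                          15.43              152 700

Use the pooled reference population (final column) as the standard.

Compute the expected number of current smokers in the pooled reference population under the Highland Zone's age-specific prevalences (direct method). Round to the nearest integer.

Expected current smokers = Σ (standard pop × age-specific rate ÷ 1 000)
= 49 200×17.95/1 000 + 70 500×261.48/1 000 + 98 600×348.32/1 000 + 152 700×15.43/1 000
= 883.14 + 18434.34 + 34344.35 + 2356.16 = 56017.99.

56018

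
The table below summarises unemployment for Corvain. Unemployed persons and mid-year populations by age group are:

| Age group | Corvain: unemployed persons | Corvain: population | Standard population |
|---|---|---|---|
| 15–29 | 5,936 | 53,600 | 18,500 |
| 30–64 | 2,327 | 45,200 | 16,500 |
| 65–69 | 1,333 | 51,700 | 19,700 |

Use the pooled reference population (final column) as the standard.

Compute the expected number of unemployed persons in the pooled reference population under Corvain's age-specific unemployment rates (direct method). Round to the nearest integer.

Age-specific rates per 1,000 for Corvain: 110.746, 51.482, 25.783.
Expected unemployed persons = Σ (standard pop × age-specific rate ÷ 1,000)
= 18,500×110.746/1,000 + 16,500×51.482/1,000 + 19,700×25.783/1,000
= 2048.81 + 849.46 + 507.93 = 3406.20.

3406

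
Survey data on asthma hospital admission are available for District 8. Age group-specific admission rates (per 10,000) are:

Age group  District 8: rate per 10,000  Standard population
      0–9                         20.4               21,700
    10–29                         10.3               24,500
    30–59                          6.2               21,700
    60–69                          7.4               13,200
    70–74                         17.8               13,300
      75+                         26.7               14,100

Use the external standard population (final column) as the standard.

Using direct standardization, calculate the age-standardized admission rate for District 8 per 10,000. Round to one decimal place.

14.2

Standard total = 108,500; weights = 0.2000, 0.2258, 0.2000, 0.1217, 0.1226, 0.1300.
Standardized rate: 0.2000×20.4 + 0.2258×10.3 + 0.2000×6.2 + 0.1217×7.4 + 0.1226×17.8 + 0.1300×26.7 = 14.1978 per 10,000.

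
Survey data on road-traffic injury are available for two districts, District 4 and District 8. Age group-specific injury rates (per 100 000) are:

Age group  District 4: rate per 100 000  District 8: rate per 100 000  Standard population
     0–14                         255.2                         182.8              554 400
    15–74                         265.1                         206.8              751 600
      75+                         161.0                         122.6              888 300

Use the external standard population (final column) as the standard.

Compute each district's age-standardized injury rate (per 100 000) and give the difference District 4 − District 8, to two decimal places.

Standard total = 2 194 300; weights = 0.2527, 0.3425, 0.4048.
District 4: 0.2527×255.2 + 0.3425×265.1 + 0.4048×161.0 = 220.4568 per 100 000.
District 8: 0.2527×182.8 + 0.3425×206.8 + 0.4048×122.6 = 166.6503 per 100 000.
Difference = 220.4568 − 166.6503 = 53.8065.

53.81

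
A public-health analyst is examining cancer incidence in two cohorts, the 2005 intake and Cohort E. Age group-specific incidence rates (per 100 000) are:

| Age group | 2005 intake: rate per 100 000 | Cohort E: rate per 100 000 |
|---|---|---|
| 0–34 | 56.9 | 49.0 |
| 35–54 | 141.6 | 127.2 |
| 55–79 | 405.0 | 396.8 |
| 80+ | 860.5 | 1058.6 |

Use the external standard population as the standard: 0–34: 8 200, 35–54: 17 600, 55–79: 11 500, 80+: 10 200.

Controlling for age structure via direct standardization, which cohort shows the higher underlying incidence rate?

Standard total = 47 500; weights = 0.1726, 0.3705, 0.2421, 0.2147.
The 2005 intake: 0.1726×56.9 + 0.3705×141.6 + 0.2421×405.0 + 0.2147×860.5 = 345.1229 per 100 000.
Cohort E: 0.1726×49.0 + 0.3705×127.2 + 0.2421×396.8 + 0.2147×1058.6 = 378.9777 per 100 000.

Cohort E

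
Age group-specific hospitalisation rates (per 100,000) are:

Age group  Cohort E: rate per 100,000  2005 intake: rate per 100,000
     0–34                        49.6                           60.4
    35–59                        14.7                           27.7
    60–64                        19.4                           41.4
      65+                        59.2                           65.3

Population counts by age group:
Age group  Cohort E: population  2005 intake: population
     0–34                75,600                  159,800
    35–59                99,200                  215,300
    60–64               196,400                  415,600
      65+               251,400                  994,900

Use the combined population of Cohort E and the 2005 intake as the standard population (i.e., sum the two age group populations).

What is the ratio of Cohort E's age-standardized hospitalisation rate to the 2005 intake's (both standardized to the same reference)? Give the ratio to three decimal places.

Combined standard total = 2,408,200; weights = 0.0977, 0.1306, 0.2541, 0.5175.
Cohort E: 0.0977×49.6 + 0.1306×14.7 + 0.2541×19.4 + 0.5175×59.2 = 42.3357 per 100,000.
The 2005 intake: 0.0977×60.4 + 0.1306×27.7 + 0.2541×41.4 + 0.5175×65.3 = 53.8369 per 100,000.
Ratio = 42.3357 ÷ 53.8369 = 0.78637.

0.786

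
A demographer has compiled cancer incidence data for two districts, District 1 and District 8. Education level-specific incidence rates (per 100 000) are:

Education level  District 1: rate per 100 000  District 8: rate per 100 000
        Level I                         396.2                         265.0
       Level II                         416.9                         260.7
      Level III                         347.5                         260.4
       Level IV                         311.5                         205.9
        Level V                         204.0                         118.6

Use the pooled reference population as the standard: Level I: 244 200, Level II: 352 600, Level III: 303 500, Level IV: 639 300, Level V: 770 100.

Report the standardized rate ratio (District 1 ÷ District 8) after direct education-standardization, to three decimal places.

Standard total = 2 309 700; weights = 0.1057, 0.1527, 0.1314, 0.2768, 0.3334.
District 1: 0.1057×396.2 + 0.1527×416.9 + 0.1314×347.5 + 0.2768×311.5 + 0.3334×204.0 = 305.4334 per 100 000.
District 8: 0.1057×265.0 + 0.1527×260.7 + 0.1314×260.4 + 0.2768×205.9 + 0.3334×118.6 = 198.5682 per 100 000.
Ratio = 305.4334 ÷ 198.5682 = 1.53818.

1.538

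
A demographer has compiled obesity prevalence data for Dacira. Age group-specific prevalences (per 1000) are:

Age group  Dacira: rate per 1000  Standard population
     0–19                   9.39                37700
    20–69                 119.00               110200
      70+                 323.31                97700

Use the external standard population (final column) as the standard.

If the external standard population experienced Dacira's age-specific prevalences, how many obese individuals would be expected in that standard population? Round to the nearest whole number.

45055

Expected obese individuals = Σ (standard pop × age-specific rate ÷ 1000)
= 37700×9.39/1000 + 110200×119.00/1000 + 97700×323.31/1000
= 354.00 + 13113.80 + 31587.39 = 45055.19.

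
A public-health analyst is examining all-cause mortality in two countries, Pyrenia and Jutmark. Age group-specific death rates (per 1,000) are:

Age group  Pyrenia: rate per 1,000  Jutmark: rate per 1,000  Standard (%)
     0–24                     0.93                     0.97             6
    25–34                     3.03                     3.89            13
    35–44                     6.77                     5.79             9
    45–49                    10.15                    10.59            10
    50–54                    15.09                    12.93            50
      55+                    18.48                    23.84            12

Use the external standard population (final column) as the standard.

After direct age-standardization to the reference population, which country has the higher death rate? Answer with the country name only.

Standard weights: 0.06, 0.13, 0.09, 0.10, 0.50, 0.12.
Pyrenia: 0.0600×0.93 + 0.1300×3.03 + 0.0900×6.77 + 0.1000×10.15 + 0.5000×15.09 + 0.1200×18.48 = 11.8366 per 1,000.
Jutmark: 0.0600×0.97 + 0.1300×3.89 + 0.0900×5.79 + 0.1000×10.59 + 0.5000×12.93 + 0.1200×23.84 = 11.4698 per 1,000.

Pyrenia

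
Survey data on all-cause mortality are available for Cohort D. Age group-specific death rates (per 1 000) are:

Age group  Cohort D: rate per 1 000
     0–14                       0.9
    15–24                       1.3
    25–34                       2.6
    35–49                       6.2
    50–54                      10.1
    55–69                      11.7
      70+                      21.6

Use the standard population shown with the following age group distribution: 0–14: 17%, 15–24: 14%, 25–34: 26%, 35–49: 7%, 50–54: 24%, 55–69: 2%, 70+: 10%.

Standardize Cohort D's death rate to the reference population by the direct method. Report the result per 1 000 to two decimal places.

Standard weights: 0.17, 0.14, 0.26, 0.07, 0.24, 0.02, 0.10.
Standardized rate: 0.1700×0.9 + 0.1400×1.3 + 0.2600×2.6 + 0.0700×6.2 + 0.2400×10.1 + 0.0200×11.7 + 0.1000×21.6 = 6.2630 per 1 000.

6.26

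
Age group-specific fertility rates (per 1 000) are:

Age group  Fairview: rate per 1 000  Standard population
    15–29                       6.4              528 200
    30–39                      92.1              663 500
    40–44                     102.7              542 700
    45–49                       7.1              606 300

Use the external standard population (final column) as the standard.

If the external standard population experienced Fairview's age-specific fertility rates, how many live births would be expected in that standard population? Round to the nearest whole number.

124529

Expected live births = Σ (standard pop × age-specific rate ÷ 1 000)
= 528 200×6.4/1 000 + 663 500×92.1/1 000 + 542 700×102.7/1 000 + 606 300×7.1/1 000
= 3380.48 + 61108.35 + 55735.29 + 4304.73 = 124528.85.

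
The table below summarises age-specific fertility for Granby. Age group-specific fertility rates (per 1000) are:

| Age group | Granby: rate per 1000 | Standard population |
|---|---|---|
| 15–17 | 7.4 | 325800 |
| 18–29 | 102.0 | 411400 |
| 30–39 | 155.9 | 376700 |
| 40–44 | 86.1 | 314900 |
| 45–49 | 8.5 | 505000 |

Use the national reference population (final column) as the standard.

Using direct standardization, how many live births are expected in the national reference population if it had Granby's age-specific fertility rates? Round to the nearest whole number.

134507

Expected live births = Σ (standard pop × age-specific rate ÷ 1000)
= 325800×7.4/1000 + 411400×102.0/1000 + 376700×155.9/1000 + 314900×86.1/1000 + 505000×8.5/1000
= 2410.92 + 41962.80 + 58727.53 + 27112.89 + 4292.50 = 134506.64.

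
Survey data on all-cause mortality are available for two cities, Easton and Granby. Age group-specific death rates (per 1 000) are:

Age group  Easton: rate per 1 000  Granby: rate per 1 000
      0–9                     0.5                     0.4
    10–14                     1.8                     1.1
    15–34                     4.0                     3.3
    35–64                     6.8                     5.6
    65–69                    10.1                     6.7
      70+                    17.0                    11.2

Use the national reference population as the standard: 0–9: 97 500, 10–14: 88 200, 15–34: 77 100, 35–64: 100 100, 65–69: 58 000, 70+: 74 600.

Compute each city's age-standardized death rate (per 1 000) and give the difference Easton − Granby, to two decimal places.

1.77

Standard total = 495 500; weights = 0.1968, 0.1780, 0.1556, 0.2020, 0.1171, 0.1506.
Easton: 0.1968×0.5 + 0.1780×1.8 + 0.1556×4.0 + 0.2020×6.8 + 0.1171×10.1 + 0.1506×17.0 = 6.1566 per 1 000.
Granby: 0.1968×0.4 + 0.1780×1.1 + 0.1556×3.3 + 0.2020×5.6 + 0.1171×6.7 + 0.1506×11.2 = 4.3898 per 1 000.
Difference = 6.1566 − 4.3898 = 1.7668.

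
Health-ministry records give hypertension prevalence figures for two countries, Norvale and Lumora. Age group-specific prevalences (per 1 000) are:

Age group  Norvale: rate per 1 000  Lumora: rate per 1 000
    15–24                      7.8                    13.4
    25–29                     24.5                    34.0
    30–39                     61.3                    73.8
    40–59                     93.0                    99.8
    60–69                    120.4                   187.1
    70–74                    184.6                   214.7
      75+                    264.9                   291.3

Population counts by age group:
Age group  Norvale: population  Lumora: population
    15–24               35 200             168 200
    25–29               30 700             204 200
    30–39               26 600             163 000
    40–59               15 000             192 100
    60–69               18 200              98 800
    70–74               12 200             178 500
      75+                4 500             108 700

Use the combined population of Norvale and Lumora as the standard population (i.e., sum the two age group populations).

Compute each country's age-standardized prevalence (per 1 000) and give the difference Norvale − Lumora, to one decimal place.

Combined standard total = 1 255 900; weights = 0.1620, 0.1870, 0.1510, 0.1649, 0.0932, 0.1518, 0.0901.
Norvale: 0.1620×7.8 + 0.1870×24.5 + 0.1510×61.3 + 0.1649×93.0 + 0.0932×120.4 + 0.1518×184.6 + 0.0901×264.9 = 93.5592 per 1 000.
Lumora: 0.1620×13.4 + 0.1870×34.0 + 0.1510×73.8 + 0.1649×99.8 + 0.0932×187.1 + 0.1518×214.7 + 0.0901×291.3 = 112.4153 per 1 000.
Difference = 93.5592 − 112.4153 = -18.8561.

-18.9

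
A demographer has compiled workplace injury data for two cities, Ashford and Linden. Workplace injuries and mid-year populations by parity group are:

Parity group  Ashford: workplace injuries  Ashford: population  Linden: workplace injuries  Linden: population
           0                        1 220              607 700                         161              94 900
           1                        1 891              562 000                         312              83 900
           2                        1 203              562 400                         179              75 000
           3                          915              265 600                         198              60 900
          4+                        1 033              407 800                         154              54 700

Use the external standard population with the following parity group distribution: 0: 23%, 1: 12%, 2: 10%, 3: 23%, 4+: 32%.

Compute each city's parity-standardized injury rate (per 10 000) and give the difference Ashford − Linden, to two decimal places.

-0.41

Parity-specific rates per 10 000 for Ashford: 20.08, 33.65, 21.39, 34.45, 25.33.
For Linden: 16.97, 37.19, 23.87, 32.51, 28.15.
Standard weights: 0.23, 0.12, 0.10, 0.23, 0.32.
Ashford: 0.2300×20.08 + 0.1200×33.65 + 0.1000×21.39 + 0.2300×34.45 + 0.3200×25.33 = 26.8237 per 10 000.
Linden: 0.2300×16.97 + 0.1200×37.19 + 0.1000×23.87 + 0.2300×32.51 + 0.3200×28.15 = 27.2381 per 10 000.
Difference = 26.8237 − 27.2381 = -0.4144.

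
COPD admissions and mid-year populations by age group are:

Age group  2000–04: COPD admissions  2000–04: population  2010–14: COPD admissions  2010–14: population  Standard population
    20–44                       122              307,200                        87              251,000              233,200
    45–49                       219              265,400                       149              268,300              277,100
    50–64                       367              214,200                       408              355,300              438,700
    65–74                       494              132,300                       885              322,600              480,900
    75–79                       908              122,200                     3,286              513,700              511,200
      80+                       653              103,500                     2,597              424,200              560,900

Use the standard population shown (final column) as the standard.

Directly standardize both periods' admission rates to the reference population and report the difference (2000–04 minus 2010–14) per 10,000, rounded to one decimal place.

5.8

Age-specific rates per 10,000 for 2000–04: 3.97, 8.25, 17.13, 37.34, 74.30, 63.09.
For 2010–14: 3.47, 5.55, 11.48, 27.43, 63.97, 61.22.
Standard total = 2,502,000; weights = 0.0932, 0.1108, 0.1753, 0.1922, 0.2043, 0.2242.
2000–04: 0.0932×3.97 + 0.1108×8.25 + 0.1753×17.13 + 0.1922×37.34 + 0.2043×74.30 + 0.2242×63.09 = 40.7907 per 10,000.
2010–14: 0.0932×3.47 + 0.1108×5.55 + 0.1753×11.48 + 0.1922×27.43 + 0.2043×63.97 + 0.2242×61.22 = 35.0186 per 10,000.
Difference = 40.7907 − 35.0186 = 5.7720.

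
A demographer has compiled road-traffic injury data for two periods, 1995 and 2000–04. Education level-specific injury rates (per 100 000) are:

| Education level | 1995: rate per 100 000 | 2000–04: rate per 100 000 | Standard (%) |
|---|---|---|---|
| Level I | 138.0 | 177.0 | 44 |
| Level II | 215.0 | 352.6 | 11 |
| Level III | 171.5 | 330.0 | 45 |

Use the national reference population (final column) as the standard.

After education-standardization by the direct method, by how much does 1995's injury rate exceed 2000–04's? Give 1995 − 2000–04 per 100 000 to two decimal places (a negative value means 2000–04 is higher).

-103.62

Standard weights: 0.44, 0.11, 0.45.
1995: 0.4400×138.0 + 0.1100×215.0 + 0.4500×171.5 = 161.5450 per 100 000.
2000–04: 0.4400×177.0 + 0.1100×352.6 + 0.4500×330.0 = 265.1660 per 100 000.
Difference = 161.5450 − 265.1660 = -103.6210.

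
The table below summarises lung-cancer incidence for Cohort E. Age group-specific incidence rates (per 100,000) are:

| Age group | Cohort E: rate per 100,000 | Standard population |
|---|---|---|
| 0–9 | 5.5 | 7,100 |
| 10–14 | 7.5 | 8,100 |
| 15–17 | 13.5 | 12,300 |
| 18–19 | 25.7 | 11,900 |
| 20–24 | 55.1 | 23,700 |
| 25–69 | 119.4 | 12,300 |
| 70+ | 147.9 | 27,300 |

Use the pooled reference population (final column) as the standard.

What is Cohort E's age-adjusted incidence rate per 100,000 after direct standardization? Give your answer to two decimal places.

Standard total = 102,700; weights = 0.0691, 0.0789, 0.1198, 0.1159, 0.2308, 0.1198, 0.2658.
Standardized rate: 0.0691×5.5 + 0.0789×7.5 + 0.1198×13.5 + 0.1159×25.7 + 0.2308×55.1 + 0.1198×119.4 + 0.2658×147.9 = 71.8972 per 100,000.

71.90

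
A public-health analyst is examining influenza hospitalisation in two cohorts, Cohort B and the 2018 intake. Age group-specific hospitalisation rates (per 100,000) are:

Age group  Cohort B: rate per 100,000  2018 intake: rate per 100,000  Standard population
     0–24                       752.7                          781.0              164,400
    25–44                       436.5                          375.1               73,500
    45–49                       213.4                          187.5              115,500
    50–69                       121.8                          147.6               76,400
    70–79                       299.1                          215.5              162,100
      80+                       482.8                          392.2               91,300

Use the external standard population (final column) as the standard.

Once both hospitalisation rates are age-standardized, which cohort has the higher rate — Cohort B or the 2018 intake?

Standard total = 683,200; weights = 0.2406, 0.1076, 0.1691, 0.1118, 0.2373, 0.1336.
Cohort B: 0.2406×752.7 + 0.1076×436.5 + 0.1691×213.4 + 0.1118×121.8 + 0.2373×299.1 + 0.1336×482.8 = 413.2664 per 100,000.
The 2018 intake: 0.2406×781.0 + 0.1076×375.1 + 0.1691×187.5 + 0.1118×147.6 + 0.2373×215.5 + 0.1336×392.2 = 380.0345 per 100,000.

Cohort B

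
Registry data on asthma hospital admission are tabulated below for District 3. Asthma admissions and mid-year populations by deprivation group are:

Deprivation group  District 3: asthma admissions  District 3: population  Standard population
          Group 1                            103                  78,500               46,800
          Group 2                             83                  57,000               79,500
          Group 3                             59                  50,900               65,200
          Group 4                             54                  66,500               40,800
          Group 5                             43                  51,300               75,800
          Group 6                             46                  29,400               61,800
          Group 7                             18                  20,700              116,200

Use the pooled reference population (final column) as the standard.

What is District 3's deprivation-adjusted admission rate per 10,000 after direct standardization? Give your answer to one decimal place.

11.3

Deprivation-specific rates per 10,000 for District 3: 13.12, 14.56, 11.59, 8.12, 8.38, 15.65, 8.70.
Standard total = 486,100; weights = 0.0963, 0.1635, 0.1341, 0.0839, 0.1559, 0.1271, 0.2390.
Standardized rate: 0.0963×13.12 + 0.1635×14.56 + 0.1341×11.59 + 0.0839×8.12 + 0.1559×8.38 + 0.1271×15.65 + 0.2390×8.70 = 11.2559 per 10,000.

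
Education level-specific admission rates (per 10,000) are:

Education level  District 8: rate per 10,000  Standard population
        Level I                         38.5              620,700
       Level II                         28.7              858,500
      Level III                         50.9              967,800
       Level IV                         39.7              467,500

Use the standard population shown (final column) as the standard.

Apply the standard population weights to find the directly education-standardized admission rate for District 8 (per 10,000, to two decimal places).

Standard total = 2,914,500; weights = 0.2130, 0.2946, 0.3321, 0.1604.
Standardized rate: 0.2130×38.5 + 0.2946×28.7 + 0.3321×50.9 + 0.1604×39.7 = 39.9234 per 10,000.

39.92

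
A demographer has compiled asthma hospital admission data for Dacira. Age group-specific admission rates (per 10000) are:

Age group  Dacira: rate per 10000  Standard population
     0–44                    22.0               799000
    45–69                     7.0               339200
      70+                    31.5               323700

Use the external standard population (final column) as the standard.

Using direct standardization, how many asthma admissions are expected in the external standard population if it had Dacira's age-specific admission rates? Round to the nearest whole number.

Expected asthma admissions = Σ (standard pop × age-specific rate ÷ 10000)
= 799000×22.0/10000 + 339200×7.0/10000 + 323700×31.5/10000
= 1757.80 + 237.44 + 1019.65 = 3014.89.

3015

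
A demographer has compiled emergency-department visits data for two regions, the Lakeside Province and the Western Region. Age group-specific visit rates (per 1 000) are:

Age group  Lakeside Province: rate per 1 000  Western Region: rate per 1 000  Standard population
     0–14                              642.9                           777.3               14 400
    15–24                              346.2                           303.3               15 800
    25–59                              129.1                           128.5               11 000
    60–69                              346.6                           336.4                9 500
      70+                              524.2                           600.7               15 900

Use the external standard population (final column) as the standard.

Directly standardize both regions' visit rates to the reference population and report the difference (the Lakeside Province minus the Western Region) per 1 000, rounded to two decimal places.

-35.59

Standard total = 66 600; weights = 0.2162, 0.2372, 0.1652, 0.1426, 0.2387.
The Lakeside Province: 0.2162×642.9 + 0.2372×346.2 + 0.1652×129.1 + 0.1426×346.6 + 0.2387×524.2 = 417.0465 per 1 000.
The Western Region: 0.2162×777.3 + 0.2372×303.3 + 0.1652×128.5 + 0.1426×336.4 + 0.2387×600.7 = 452.6380 per 1 000.
Difference = 417.0465 − 452.6380 = -35.5914.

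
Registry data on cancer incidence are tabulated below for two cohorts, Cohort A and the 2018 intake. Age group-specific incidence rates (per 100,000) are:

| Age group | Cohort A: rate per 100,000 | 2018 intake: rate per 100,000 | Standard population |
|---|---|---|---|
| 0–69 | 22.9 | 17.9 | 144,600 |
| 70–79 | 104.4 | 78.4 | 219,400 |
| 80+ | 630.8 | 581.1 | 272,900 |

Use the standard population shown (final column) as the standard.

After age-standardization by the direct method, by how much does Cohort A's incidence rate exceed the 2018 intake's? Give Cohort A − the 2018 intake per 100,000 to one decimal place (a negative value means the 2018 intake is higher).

31.4

Standard total = 636,900; weights = 0.2270, 0.3445, 0.4285.
Cohort A: 0.2270×22.9 + 0.3445×104.4 + 0.4285×630.8 = 311.4492 per 100,000.
The 2018 intake: 0.2270×17.9 + 0.3445×78.4 + 0.4285×581.1 = 280.0620 per 100,000.
Difference = 311.4492 − 280.0620 = 31.3872.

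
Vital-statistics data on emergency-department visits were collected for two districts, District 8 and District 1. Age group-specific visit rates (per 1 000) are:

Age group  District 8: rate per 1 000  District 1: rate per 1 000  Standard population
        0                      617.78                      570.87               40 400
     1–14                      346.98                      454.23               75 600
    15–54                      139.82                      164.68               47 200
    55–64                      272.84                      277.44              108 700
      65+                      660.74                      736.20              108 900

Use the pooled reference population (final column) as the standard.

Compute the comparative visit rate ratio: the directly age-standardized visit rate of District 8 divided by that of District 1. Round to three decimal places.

0.908

Standard total = 380 800; weights = 0.1061, 0.1985, 0.1239, 0.2855, 0.2860.
District 8: 0.1061×617.78 + 0.1985×346.98 + 0.1239×139.82 + 0.2855×272.84 + 0.2860×660.74 = 418.5972 per 1 000.
District 1: 0.1061×570.87 + 0.1985×454.23 + 0.1239×164.68 + 0.2855×277.44 + 0.2860×736.20 = 460.8869 per 1 000.
Ratio = 418.5972 ÷ 460.8869 = 0.90824.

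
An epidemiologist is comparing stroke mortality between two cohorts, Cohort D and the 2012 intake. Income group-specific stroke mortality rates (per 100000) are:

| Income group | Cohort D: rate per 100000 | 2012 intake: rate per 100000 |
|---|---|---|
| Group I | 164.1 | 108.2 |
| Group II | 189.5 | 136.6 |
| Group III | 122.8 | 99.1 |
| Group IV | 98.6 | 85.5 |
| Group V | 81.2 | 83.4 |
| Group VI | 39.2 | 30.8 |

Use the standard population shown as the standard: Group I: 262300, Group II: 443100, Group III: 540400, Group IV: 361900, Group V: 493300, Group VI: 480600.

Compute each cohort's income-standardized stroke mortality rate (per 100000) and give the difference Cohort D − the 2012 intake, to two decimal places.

Standard total = 2581600; weights = 0.1016, 0.1716, 0.2093, 0.1402, 0.1911, 0.1862.
Cohort D: 0.1016×164.1 + 0.1716×189.5 + 0.2093×122.8 + 0.1402×98.6 + 0.1911×81.2 + 0.1862×39.2 = 111.5397 per 100000.
The 2012 intake: 0.1016×108.2 + 0.1716×136.6 + 0.2093×99.1 + 0.1402×85.5 + 0.1911×83.4 + 0.1862×30.8 = 88.8395 per 100000.
Difference = 111.5397 − 88.8395 = 22.7002.

22.70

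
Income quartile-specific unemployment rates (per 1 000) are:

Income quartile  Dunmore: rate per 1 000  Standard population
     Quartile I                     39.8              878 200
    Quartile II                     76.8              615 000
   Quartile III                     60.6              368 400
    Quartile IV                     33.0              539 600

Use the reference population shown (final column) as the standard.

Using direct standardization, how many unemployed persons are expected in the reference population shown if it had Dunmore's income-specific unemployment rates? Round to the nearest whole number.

Expected unemployed persons = Σ (standard pop × income-specific rate ÷ 1 000)
= 878 200×39.8/1 000 + 615 000×76.8/1 000 + 368 400×60.6/1 000 + 539 600×33.0/1 000
= 34952.36 + 47232.00 + 22325.04 + 17806.80 = 122316.20.

122316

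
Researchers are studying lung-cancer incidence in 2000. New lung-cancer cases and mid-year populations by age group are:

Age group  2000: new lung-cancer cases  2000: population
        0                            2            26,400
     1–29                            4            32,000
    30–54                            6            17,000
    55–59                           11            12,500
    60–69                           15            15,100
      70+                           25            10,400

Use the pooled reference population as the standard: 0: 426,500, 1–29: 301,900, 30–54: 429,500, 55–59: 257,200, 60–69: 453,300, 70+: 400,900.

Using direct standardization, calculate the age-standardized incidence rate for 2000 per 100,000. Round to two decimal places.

82.05

Age-specific rates per 100,000 for 2000: 7.58, 12.50, 35.29, 88.00, 99.34, 240.38.
Standard total = 2,269,300; weights = 0.1879, 0.1330, 0.1893, 0.1133, 0.1998, 0.1767.
Standardized rate: 0.1879×7.58 + 0.1330×12.50 + 0.1893×35.29 + 0.1133×88.00 + 0.1998×99.34 + 0.1767×240.38 = 82.0505 per 100,000.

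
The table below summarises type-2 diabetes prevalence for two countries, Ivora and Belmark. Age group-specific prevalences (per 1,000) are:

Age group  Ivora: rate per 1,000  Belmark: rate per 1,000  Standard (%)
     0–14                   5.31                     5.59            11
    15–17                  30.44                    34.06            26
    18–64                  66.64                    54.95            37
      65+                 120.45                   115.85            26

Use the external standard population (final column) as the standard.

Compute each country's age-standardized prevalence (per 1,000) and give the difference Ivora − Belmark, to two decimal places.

4.55

Standard weights: 0.11, 0.26, 0.37, 0.26.
Ivora: 0.1100×5.31 + 0.2600×30.44 + 0.3700×66.64 + 0.2600×120.45 = 64.4723 per 1,000.
Belmark: 0.1100×5.59 + 0.2600×34.06 + 0.3700×54.95 + 0.2600×115.85 = 59.9230 per 1,000.
Difference = 64.4723 − 59.9230 = 4.5493.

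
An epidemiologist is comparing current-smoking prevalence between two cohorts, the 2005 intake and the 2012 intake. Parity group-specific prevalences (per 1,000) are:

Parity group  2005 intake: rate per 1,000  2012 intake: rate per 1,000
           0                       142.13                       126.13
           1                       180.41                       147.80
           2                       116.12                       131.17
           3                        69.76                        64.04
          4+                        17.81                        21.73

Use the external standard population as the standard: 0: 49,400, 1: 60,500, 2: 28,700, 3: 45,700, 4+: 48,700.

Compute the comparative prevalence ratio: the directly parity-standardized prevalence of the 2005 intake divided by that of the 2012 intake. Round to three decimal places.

1.105

Standard total = 233,000; weights = 0.2120, 0.2597, 0.1232, 0.1961, 0.2090.
The 2005 intake: 0.2120×142.13 + 0.2597×180.41 + 0.1232×116.12 + 0.1961×69.76 + 0.2090×17.81 = 108.6869 per 1,000.
The 2012 intake: 0.2120×126.13 + 0.2597×147.80 + 0.1232×131.17 + 0.1961×64.04 + 0.2090×21.73 = 98.3785 per 1,000.
Ratio = 108.6869 ÷ 98.3785 = 1.10478.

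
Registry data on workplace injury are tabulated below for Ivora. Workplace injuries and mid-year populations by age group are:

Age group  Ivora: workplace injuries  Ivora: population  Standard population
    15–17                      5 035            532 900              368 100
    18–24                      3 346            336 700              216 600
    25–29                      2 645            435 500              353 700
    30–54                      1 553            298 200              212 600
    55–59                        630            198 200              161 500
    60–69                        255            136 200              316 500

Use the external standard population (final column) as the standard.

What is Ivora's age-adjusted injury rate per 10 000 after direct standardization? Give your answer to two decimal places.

61.34

Age-specific rates per 10 000 for Ivora: 94.48, 99.38, 60.73, 52.08, 31.79, 18.72.
Standard total = 1 629 000; weights = 0.2260, 0.1330, 0.2171, 0.1305, 0.0991, 0.1943.
Standardized rate: 0.2260×94.48 + 0.1330×99.38 + 0.2171×60.73 + 0.1305×52.08 + 0.0991×31.79 + 0.1943×18.72 = 61.3365 per 10 000.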